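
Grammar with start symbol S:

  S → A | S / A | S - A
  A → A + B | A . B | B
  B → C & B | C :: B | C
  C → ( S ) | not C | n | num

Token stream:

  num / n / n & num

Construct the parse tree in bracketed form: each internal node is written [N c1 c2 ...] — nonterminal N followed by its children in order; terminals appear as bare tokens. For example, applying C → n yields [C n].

[S [S [S [A [B [C num]]]] / [A [B [C n]]]] / [A [B [C n] & [B [C num]]]]]

S
S / A
S / A / A
A / A / A
B / A / A
C / A / A
num / A / A
num / B / A
num / C / A
num / n / A
num / n / B
num / n / C & B
num / n / n & B
num / n / n & C
num / n / n & num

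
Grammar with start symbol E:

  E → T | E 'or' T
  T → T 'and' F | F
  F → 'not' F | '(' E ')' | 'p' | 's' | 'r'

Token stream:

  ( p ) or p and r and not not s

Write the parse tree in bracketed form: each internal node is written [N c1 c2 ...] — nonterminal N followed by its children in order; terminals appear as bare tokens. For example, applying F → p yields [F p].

E
E or T
T or T
F or T
( E ) or T
( T ) or T
( F ) or T
( p ) or T
( p ) or T and F
( p ) or T and F and F
( p ) or F and F and F
( p ) or p and F and F
( p ) or p and r and F
( p ) or p and r and not F
( p ) or p and r and not not F
( p ) or p and r and not not s

[E [E [T [F ( [E [T [F p]]] )]]] or [T [T [T [F p]] and [F r]] and [F not [F not [F s]]]]]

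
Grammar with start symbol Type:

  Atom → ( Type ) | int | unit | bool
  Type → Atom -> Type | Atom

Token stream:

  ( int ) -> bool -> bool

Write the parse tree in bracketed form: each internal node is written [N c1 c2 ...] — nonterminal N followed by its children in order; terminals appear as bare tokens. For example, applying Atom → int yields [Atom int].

[Type [Atom ( [Type [Atom int]] )] -> [Type [Atom bool] -> [Type [Atom bool]]]]

Type
Atom -> Type
( Type ) -> Type
( Atom ) -> Type
( int ) -> Type
( int ) -> Atom -> Type
( int ) -> bool -> Type
( int ) -> bool -> Atom
( int ) -> bool -> bool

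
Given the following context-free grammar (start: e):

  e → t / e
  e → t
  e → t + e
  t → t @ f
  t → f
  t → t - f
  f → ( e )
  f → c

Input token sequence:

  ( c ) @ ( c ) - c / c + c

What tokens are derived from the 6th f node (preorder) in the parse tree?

[e [t [t [t [f ( [e [t [f c]]] )]] @ [f ( [e [t [f c]]] )]] - [f c]] / [e [t [f c]] + [e [t [f c]]]]]

c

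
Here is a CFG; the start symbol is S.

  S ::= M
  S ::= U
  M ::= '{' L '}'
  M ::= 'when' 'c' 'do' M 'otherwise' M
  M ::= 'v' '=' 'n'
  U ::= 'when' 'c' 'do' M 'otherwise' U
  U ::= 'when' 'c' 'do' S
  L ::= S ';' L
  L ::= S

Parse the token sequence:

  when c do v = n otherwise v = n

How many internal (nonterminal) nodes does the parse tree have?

4

[S [M when c do [M v = n] otherwise [M v = n]]]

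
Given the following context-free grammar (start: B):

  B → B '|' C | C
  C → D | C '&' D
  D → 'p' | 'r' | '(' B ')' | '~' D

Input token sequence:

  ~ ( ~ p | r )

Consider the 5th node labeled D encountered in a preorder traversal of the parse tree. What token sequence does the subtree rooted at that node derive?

[B [C [D ~ [D ( [B [B [C [D ~ [D p]]]] | [C [D r]]] )]]]]

r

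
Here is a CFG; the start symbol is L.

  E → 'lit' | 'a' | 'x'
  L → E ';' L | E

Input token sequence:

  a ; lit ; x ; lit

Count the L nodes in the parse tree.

[L [E a] ; [L [E lit] ; [L [E x] ; [L [E lit]]]]]

4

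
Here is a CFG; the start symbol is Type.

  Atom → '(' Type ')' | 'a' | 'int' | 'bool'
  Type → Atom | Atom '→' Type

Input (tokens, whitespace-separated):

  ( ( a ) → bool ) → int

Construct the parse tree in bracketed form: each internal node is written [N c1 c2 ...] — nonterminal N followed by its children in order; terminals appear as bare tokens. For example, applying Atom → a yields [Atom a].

Type
Atom → Type
( Type ) → Type
( Atom → Type ) → Type
( ( Type ) → Type ) → Type
( ( Atom ) → Type ) → Type
( ( a ) → Type ) → Type
( ( a ) → Atom ) → Type
( ( a ) → bool ) → Type
( ( a ) → bool ) → Atom
( ( a ) → bool ) → int

[Type [Atom ( [Type [Atom ( [Type [Atom a]] )] → [Type [Atom bool]]] )] → [Type [Atom int]]]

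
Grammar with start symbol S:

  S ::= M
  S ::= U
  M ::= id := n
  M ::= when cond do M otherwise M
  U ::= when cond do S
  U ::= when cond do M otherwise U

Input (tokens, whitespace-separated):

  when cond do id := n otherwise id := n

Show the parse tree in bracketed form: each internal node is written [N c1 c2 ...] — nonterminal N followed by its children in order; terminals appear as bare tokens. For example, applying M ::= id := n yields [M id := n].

S
M
when cond do M otherwise M
when cond do id := n otherwise M
when cond do id := n otherwise id := n

[S [M when cond do [M id := n] otherwise [M id := n]]]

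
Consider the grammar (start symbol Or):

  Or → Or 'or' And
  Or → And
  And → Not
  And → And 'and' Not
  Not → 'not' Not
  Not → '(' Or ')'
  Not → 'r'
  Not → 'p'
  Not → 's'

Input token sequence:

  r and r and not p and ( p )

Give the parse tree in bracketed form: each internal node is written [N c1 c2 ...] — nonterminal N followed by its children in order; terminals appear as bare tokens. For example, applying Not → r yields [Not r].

Or
And
And and Not
And and Not and Not
And and Not and Not and Not
Not and Not and Not and Not
r and Not and Not and Not
r and r and Not and Not
r and r and not Not and Not
r and r and not p and Not
r and r and not p and ( Or )
r and r and not p and ( And )
r and r and not p and ( Not )
r and r and not p and ( p )

[Or [And [And [And [And [Not r]] and [Not r]] and [Not not [Not p]]] and [Not ( [Or [And [Not p]]] )]]]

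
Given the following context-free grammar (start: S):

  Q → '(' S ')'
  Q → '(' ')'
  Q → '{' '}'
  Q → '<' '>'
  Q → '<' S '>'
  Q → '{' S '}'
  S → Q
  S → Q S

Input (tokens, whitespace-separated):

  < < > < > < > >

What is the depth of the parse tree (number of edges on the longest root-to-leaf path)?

[S [Q < [S [Q < >] [S [Q < >] [S [Q < >]]]] >]]

6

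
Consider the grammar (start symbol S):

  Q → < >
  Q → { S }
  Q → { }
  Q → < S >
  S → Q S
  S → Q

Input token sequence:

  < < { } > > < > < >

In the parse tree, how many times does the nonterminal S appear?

[S [Q < [S [Q < [S [Q { }]] >]] >] [S [Q < >] [S [Q < >]]]]

5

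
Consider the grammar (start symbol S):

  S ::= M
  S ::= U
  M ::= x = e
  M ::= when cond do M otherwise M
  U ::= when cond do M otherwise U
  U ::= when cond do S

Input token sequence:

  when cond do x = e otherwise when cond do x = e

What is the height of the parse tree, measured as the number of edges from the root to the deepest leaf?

[S [U when cond do [M x = e] otherwise [U when cond do [S [M x = e]]]]]

5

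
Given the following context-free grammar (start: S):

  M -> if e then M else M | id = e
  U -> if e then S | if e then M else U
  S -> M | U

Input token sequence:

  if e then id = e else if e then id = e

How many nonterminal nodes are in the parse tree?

[S [U if e then [M id = e] else [U if e then [S [M id = e]]]]]

6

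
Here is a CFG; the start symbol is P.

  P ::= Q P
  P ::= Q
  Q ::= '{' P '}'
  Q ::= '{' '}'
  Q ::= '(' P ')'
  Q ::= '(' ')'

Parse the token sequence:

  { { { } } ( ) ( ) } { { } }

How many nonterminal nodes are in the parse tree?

14

[P [Q { [P [Q { [P [Q { }]] }] [P [Q ( )] [P [Q ( )]]]] }] [P [Q { [P [Q { }]] }]]]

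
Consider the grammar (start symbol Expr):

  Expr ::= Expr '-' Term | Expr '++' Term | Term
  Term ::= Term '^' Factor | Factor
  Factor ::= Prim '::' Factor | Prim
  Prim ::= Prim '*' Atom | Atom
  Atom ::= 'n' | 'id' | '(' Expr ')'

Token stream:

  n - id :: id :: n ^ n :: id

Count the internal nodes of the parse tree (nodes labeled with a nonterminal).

[Expr [Expr [Term [Factor [Prim [Atom n]]]]] - [Term [Term [Factor [Prim [Atom id]] :: [Factor [Prim [Atom id]] :: [Factor [Prim [Atom n]]]]]] ^ [Factor [Prim [Atom n]] :: [Factor [Prim [Atom id]]]]]]

23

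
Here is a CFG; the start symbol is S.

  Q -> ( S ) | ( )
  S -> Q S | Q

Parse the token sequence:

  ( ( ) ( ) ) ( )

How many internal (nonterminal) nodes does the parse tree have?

8

[S [Q ( [S [Q ( )] [S [Q ( )]]] )] [S [Q ( )]]]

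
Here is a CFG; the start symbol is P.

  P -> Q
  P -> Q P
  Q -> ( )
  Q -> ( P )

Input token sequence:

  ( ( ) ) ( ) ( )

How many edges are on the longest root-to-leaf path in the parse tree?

[P [Q ( [P [Q ( )]] )] [P [Q ( )] [P [Q ( )]]]]

4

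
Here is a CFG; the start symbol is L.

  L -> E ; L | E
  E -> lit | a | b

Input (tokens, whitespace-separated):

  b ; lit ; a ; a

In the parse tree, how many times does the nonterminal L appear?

4

[L [E b] ; [L [E lit] ; [L [E a] ; [L [E a]]]]]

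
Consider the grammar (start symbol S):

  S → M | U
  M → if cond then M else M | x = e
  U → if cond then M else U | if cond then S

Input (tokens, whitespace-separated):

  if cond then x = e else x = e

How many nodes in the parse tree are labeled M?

[S [M if cond then [M x = e] else [M x = e]]]

3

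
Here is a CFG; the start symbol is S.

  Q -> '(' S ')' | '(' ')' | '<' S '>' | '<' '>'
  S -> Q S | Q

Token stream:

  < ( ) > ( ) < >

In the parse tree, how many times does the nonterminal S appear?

4

[S [Q < [S [Q ( )]] >] [S [Q ( )] [S [Q < >]]]]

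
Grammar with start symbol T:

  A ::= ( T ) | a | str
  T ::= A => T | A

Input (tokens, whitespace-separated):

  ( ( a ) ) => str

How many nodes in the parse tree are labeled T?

4

[T [A ( [T [A ( [T [A a]] )]] )] => [T [A str]]]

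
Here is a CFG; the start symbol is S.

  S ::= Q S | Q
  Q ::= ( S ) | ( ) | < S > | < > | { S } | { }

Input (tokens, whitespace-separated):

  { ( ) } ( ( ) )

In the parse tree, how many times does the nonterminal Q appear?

4

[S [Q { [S [Q ( )]] }] [S [Q ( [S [Q ( )]] )]]]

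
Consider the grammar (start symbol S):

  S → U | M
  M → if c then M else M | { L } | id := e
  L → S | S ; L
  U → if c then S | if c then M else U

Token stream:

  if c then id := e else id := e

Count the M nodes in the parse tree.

[S [M if c then [M id := e] else [M id := e]]]

3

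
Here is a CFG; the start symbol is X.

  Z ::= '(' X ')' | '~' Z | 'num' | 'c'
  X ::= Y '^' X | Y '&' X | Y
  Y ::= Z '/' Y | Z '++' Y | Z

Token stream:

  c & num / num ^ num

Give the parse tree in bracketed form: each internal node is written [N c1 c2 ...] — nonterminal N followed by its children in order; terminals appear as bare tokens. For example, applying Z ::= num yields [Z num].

X
Y & X
Z & X
c & X
c & Y ^ X
c & Z / Y ^ X
c & num / Y ^ X
c & num / Z ^ X
c & num / num ^ X
c & num / num ^ Y
c & num / num ^ Z
c & num / num ^ num

[X [Y [Z c]] & [X [Y [Z num] / [Y [Z num]]] ^ [X [Y [Z num]]]]]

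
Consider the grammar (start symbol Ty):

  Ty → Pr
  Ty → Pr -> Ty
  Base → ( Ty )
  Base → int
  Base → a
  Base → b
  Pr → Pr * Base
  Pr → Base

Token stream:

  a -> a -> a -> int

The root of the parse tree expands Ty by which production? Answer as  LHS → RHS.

[Ty [Pr [Base a]] -> [Ty [Pr [Base a]] -> [Ty [Pr [Base a]] -> [Ty [Pr [Base int]]]]]]

Ty → Pr -> Ty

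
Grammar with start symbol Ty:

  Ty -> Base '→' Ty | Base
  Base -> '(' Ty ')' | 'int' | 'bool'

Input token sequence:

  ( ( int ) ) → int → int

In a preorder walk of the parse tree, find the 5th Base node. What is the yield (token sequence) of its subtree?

int

[Ty [Base ( [Ty [Base ( [Ty [Base int]] )]] )] → [Ty [Base int] → [Ty [Base int]]]]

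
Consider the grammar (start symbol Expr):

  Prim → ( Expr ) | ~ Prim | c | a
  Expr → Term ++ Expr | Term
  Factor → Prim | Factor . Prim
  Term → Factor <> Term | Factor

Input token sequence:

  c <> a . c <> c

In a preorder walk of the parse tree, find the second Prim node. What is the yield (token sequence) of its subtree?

[Expr [Term [Factor [Prim c]] <> [Term [Factor [Factor [Prim a]] . [Prim c]] <> [Term [Factor [Prim c]]]]]]

a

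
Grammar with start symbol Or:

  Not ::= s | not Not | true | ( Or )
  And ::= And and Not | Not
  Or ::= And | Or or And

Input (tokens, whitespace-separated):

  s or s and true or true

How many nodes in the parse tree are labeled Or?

[Or [Or [Or [And [Not s]]] or [And [And [Not s]] and [Not true]]] or [And [Not true]]]

3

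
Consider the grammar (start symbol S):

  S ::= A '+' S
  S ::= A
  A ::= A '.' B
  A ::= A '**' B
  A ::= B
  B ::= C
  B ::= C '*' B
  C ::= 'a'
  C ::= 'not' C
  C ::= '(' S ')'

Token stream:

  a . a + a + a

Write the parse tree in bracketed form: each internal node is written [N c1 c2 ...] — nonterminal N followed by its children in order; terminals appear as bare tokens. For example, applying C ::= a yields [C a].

S
A + S
A . B + S
B . B + S
C . B + S
a . B + S
a . C + S
a . a + S
a . a + A + S
a . a + B + S
a . a + C + S
a . a + a + S
a . a + a + A
a . a + a + B
a . a + a + C
a . a + a + a

[S [A [A [B [C a]]] . [B [C a]]] + [S [A [B [C a]]] + [S [A [B [C a]]]]]]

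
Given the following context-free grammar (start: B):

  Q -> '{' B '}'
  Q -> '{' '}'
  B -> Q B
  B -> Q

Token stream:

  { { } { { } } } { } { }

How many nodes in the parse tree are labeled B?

6

[B [Q { [B [Q { }] [B [Q { [B [Q { }]] }]]] }] [B [Q { }] [B [Q { }]]]]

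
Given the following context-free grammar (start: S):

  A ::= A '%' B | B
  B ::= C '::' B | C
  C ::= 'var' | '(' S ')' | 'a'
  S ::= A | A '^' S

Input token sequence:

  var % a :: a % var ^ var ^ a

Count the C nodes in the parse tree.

6

[S [A [A [A [B [C var]]] % [B [C a] :: [B [C a]]]] % [B [C var]]] ^ [S [A [B [C var]]] ^ [S [A [B [C a]]]]]]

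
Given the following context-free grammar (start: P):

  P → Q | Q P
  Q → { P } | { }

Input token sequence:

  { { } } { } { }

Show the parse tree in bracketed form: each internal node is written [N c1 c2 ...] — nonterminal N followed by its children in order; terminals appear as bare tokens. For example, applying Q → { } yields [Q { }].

P
Q P
{ P } P
{ Q } P
{ { } } P
{ { } } Q P
{ { } } { } P
{ { } } { } Q
{ { } } { } { }

[P [Q { [P [Q { }]] }] [P [Q { }] [P [Q { }]]]]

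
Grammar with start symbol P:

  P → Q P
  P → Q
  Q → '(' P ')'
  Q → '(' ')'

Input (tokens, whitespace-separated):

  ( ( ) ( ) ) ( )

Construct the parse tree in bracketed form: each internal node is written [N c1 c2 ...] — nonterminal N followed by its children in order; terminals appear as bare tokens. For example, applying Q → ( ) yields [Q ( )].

P
Q P
( P ) P
( Q P ) P
( ( ) P ) P
( ( ) Q ) P
( ( ) ( ) ) P
( ( ) ( ) ) Q
( ( ) ( ) ) ( )

[P [Q ( [P [Q ( )] [P [Q ( )]]] )] [P [Q ( )]]]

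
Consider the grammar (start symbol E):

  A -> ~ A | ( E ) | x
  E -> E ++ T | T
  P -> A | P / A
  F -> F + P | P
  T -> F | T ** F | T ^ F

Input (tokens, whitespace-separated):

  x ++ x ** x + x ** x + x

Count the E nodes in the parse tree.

[E [E [T [F [P [A x]]]]] ++ [T [T [T [F [P [A x]]]] ** [F [F [P [A x]]] + [P [A x]]]] ** [F [F [P [A x]]] + [P [A x]]]]]

2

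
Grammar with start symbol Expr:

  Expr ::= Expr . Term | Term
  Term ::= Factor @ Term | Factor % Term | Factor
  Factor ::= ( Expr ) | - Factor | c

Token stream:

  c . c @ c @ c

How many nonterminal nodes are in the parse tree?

10

[Expr [Expr [Term [Factor c]]] . [Term [Factor c] @ [Term [Factor c] @ [Term [Factor c]]]]]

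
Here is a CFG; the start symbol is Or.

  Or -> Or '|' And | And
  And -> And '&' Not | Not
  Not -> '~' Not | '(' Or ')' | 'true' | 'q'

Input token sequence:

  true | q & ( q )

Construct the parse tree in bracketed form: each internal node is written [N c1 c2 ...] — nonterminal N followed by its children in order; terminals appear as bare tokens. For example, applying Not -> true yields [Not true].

[Or [Or [And [Not true]]] | [And [And [Not q]] & [Not ( [Or [And [Not q]]] )]]]

Or
Or | And
And | And
Not | And
true | And
true | And & Not
true | Not & Not
true | q & Not
true | q & ( Or )
true | q & ( And )
true | q & ( Not )
true | q & ( q )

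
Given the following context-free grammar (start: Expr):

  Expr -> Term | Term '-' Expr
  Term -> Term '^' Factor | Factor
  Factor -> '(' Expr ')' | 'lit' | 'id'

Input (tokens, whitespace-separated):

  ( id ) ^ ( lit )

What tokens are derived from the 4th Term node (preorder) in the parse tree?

lit

[Expr [Term [Term [Factor ( [Expr [Term [Factor id]]] )]] ^ [Factor ( [Expr [Term [Factor lit]]] )]]]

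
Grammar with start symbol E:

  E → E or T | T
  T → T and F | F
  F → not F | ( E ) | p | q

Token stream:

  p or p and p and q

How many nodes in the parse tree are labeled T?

4

[E [E [T [F p]]] or [T [T [T [F p]] and [F p]] and [F q]]]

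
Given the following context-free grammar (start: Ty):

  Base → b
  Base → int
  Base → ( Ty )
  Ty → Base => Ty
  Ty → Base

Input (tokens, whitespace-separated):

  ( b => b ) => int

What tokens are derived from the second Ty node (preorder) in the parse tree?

b => b

[Ty [Base ( [Ty [Base b] => [Ty [Base b]]] )] => [Ty [Base int]]]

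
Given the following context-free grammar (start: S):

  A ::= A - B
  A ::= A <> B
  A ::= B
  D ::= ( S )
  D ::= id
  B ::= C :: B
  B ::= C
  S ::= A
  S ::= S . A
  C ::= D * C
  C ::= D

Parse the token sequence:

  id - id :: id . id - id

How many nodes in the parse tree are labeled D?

5

[S [S [A [A [B [C [D id]]]] - [B [C [D id]] :: [B [C [D id]]]]]] . [A [A [B [C [D id]]]] - [B [C [D id]]]]]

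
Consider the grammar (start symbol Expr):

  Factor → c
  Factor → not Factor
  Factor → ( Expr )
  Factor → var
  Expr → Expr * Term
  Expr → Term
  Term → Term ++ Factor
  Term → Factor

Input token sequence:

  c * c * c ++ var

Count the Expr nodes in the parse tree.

3

[Expr [Expr [Expr [Term [Factor c]]] * [Term [Factor c]]] * [Term [Term [Factor c]] ++ [Factor var]]]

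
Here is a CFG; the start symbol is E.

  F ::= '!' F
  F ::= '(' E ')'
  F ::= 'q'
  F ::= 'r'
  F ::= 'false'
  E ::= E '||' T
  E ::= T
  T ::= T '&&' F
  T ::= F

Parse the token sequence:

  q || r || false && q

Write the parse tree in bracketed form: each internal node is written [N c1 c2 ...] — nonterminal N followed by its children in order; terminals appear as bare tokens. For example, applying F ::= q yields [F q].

[E [E [E [T [F q]]] || [T [F r]]] || [T [T [F false]] && [F q]]]

E
E || T
E || T || T
T || T || T
F || T || T
q || T || T
q || F || T
q || r || T
q || r || T && F
q || r || F && F
q || r || false && F
q || r || false && q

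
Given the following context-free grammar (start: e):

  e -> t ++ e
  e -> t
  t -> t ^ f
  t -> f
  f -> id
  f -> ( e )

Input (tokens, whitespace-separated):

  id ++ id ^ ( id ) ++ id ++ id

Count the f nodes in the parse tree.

[e [t [f id]] ++ [e [t [t [f id]] ^ [f ( [e [t [f id]]] )]] ++ [e [t [f id]] ++ [e [t [f id]]]]]]

6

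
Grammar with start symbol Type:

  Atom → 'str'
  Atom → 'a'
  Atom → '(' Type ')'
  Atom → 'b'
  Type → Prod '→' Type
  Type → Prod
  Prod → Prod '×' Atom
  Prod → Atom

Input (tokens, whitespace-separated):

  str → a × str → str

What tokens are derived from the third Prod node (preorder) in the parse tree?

[Type [Prod [Atom str]] → [Type [Prod [Prod [Atom a]] × [Atom str]] → [Type [Prod [Atom str]]]]]

a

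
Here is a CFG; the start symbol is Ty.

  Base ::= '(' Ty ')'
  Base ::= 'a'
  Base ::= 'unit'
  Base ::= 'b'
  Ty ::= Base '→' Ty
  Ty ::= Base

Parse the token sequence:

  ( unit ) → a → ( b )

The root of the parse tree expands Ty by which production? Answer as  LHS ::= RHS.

Ty ::= Base '→' Ty

[Ty [Base ( [Ty [Base unit]] )] → [Ty [Base a] → [Ty [Base ( [Ty [Base b]] )]]]]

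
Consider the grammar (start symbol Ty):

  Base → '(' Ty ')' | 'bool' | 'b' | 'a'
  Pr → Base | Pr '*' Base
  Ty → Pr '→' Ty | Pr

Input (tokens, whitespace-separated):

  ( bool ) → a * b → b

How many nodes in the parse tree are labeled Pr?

[Ty [Pr [Base ( [Ty [Pr [Base bool]]] )]] → [Ty [Pr [Pr [Base a]] * [Base b]] → [Ty [Pr [Base b]]]]]

5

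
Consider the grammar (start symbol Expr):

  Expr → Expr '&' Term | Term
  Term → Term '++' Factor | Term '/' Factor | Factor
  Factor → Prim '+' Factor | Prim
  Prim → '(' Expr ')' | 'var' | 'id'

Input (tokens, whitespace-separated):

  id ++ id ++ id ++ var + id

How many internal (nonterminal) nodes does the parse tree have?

[Expr [Term [Term [Term [Term [Factor [Prim id]]] ++ [Factor [Prim id]]] ++ [Factor [Prim id]]] ++ [Factor [Prim var] + [Factor [Prim id]]]]]

15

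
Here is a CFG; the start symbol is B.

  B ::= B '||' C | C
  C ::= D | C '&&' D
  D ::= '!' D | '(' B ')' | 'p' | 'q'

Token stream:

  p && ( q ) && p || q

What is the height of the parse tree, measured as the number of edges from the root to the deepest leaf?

[B [B [C [C [C [D p]] && [D ( [B [C [D q]]] )]] && [D p]]] || [C [D q]]]

8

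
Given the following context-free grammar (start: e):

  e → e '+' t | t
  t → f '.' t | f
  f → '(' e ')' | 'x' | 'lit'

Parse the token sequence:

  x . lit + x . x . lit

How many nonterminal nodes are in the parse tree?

12

[e [e [t [f x] . [t [f lit]]]] + [t [f x] . [t [f x] . [t [f lit]]]]]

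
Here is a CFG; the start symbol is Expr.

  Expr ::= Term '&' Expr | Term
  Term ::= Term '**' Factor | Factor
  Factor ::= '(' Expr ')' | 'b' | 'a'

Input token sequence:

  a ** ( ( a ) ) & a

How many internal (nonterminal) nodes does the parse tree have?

[Expr [Term [Term [Factor a]] ** [Factor ( [Expr [Term [Factor ( [Expr [Term [Factor a]]] )]]] )]] & [Expr [Term [Factor a]]]]

14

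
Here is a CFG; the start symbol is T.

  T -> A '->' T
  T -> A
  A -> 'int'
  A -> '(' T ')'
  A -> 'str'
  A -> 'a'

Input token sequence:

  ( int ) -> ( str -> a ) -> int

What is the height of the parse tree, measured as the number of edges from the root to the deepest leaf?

[T [A ( [T [A int]] )] -> [T [A ( [T [A str] -> [T [A a]]] )] -> [T [A int]]]]

6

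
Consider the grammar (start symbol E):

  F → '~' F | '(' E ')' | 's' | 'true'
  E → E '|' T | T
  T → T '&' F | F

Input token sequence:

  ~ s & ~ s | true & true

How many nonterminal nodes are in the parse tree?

[E [E [T [T [F ~ [F s]]] & [F ~ [F s]]]] | [T [T [F true]] & [F true]]]

12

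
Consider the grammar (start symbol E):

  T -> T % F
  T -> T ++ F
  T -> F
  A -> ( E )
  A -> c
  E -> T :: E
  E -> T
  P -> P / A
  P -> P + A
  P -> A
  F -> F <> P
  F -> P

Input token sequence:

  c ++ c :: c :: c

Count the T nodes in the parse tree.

4

[E [T [T [F [P [A c]]]] ++ [F [P [A c]]]] :: [E [T [F [P [A c]]]] :: [E [T [F [P [A c]]]]]]]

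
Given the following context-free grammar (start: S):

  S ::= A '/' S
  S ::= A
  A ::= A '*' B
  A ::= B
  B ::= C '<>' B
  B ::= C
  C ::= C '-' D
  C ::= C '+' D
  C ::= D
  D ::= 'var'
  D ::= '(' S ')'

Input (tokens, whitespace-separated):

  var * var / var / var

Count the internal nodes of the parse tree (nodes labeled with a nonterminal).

[S [A [A [B [C [D var]]]] * [B [C [D var]]]] / [S [A [B [C [D var]]]] / [S [A [B [C [D var]]]]]]]

19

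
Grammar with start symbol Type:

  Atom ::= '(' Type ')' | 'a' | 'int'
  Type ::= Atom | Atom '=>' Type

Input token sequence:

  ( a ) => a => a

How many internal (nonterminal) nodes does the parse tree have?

8

[Type [Atom ( [Type [Atom a]] )] => [Type [Atom a] => [Type [Atom a]]]]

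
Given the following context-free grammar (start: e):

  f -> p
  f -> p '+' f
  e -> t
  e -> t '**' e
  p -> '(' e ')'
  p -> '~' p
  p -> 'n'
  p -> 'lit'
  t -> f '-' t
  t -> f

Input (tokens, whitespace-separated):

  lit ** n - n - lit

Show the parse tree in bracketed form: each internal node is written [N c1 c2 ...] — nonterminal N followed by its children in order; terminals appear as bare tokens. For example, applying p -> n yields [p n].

e
t ** e
f ** e
p ** e
lit ** e
lit ** t
lit ** f - t
lit ** p - t
lit ** n - t
lit ** n - f - t
lit ** n - p - t
lit ** n - n - t
lit ** n - n - f
lit ** n - n - p
lit ** n - n - lit

[e [t [f [p lit]]] ** [e [t [f [p n]] - [t [f [p n]] - [t [f [p lit]]]]]]]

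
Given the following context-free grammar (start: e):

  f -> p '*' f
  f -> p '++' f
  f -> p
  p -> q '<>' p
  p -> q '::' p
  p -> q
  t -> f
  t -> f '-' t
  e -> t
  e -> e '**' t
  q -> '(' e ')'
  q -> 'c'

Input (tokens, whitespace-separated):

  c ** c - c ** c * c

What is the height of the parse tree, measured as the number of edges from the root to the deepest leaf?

[e [e [e [t [f [p [q c]]]]] ** [t [f [p [q c]]] - [t [f [p [q c]]]]]] ** [t [f [p [q c]] * [f [p [q c]]]]]]

7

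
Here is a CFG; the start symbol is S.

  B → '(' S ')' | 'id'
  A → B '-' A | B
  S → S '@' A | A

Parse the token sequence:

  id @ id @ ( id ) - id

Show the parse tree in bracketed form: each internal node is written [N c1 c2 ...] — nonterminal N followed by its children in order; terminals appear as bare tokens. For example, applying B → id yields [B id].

S
S @ A
S @ A @ A
A @ A @ A
B @ A @ A
id @ A @ A
id @ B @ A
id @ id @ A
id @ id @ B - A
id @ id @ ( S ) - A
id @ id @ ( A ) - A
id @ id @ ( B ) - A
id @ id @ ( id ) - A
id @ id @ ( id ) - B
id @ id @ ( id ) - id

[S [S [S [A [B id]]] @ [A [B id]]] @ [A [B ( [S [A [B id]]] )] - [A [B id]]]]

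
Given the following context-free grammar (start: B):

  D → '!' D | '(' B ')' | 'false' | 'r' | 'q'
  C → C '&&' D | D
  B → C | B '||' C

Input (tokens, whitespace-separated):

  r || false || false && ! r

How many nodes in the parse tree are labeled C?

[B [B [B [C [D r]]] || [C [D false]]] || [C [C [D false]] && [D ! [D r]]]]

4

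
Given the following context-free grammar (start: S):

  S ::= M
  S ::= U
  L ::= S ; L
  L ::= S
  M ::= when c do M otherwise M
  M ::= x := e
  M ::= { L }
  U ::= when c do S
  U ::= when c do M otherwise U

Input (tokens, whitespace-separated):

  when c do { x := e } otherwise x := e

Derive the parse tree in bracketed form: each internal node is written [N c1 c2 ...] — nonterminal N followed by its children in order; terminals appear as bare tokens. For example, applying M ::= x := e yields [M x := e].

S
M
when c do M otherwise M
when c do { L } otherwise M
when c do { S } otherwise M
when c do { M } otherwise M
when c do { x := e } otherwise M
when c do { x := e } otherwise x := e

[S [M when c do [M { [L [S [M x := e]]] }] otherwise [M x := e]]]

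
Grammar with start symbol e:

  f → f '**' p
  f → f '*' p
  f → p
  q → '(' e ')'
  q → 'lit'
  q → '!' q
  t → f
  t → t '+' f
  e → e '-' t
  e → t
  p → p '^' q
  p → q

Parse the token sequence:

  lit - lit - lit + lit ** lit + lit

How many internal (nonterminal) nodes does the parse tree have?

[e [e [e [t [f [p [q lit]]]]] - [t [f [p [q lit]]]]] - [t [t [t [f [p [q lit]]]] + [f [f [p [q lit]]] ** [p [q lit]]]] + [f [p [q lit]]]]]

26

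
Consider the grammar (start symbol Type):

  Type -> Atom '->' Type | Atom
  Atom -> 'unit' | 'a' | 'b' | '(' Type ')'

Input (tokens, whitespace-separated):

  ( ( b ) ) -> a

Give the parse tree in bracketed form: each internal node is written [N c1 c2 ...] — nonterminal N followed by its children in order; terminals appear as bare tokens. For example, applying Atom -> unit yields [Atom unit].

[Type [Atom ( [Type [Atom ( [Type [Atom b]] )]] )] -> [Type [Atom a]]]

Type
Atom -> Type
( Type ) -> Type
( Atom ) -> Type
( ( Type ) ) -> Type
( ( Atom ) ) -> Type
( ( b ) ) -> Type
( ( b ) ) -> Atom
( ( b ) ) -> a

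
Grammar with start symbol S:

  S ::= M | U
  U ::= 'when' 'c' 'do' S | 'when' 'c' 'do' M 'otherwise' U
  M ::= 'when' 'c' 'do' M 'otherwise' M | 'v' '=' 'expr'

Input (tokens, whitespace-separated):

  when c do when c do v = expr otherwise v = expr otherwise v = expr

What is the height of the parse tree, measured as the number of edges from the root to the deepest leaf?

[S [M when c do [M when c do [M v = expr] otherwise [M v = expr]] otherwise [M v = expr]]]

4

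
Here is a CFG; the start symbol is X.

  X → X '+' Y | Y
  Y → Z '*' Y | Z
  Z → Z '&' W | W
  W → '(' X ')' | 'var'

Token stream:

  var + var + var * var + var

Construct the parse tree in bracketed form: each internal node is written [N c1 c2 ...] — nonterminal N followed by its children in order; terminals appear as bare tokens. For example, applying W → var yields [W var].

[X [X [X [X [Y [Z [W var]]]] + [Y [Z [W var]]]] + [Y [Z [W var]] * [Y [Z [W var]]]]] + [Y [Z [W var]]]]

X
X + Y
X + Y + Y
X + Y + Y + Y
Y + Y + Y + Y
Z + Y + Y + Y
W + Y + Y + Y
var + Y + Y + Y
var + Z + Y + Y
var + W + Y + Y
var + var + Y + Y
var + var + Z * Y + Y
var + var + W * Y + Y
var + var + var * Y + Y
var + var + var * Z + Y
var + var + var * W + Y
var + var + var * var + Y
var + var + var * var + Z
var + var + var * var + W
var + var + var * var + var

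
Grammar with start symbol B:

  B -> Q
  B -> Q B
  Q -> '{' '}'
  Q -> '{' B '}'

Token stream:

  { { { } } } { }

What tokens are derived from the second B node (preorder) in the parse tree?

{ { } }

[B [Q { [B [Q { [B [Q { }]] }]] }] [B [Q { }]]]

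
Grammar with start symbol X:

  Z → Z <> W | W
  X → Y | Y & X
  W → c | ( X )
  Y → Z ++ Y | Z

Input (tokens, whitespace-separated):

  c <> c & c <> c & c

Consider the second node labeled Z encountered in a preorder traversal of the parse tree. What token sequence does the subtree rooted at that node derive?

c

[X [Y [Z [Z [W c]] <> [W c]]] & [X [Y [Z [Z [W c]] <> [W c]]] & [X [Y [Z [W c]]]]]]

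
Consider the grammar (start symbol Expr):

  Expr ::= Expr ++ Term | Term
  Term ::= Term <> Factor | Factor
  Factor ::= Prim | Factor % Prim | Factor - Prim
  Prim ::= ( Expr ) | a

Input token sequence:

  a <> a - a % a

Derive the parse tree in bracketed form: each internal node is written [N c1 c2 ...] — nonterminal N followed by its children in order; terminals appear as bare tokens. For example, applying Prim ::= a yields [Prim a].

[Expr [Term [Term [Factor [Prim a]]] <> [Factor [Factor [Factor [Prim a]] - [Prim a]] % [Prim a]]]]

Expr
Term
Term <> Factor
Factor <> Factor
Prim <> Factor
a <> Factor
a <> Factor % Prim
a <> Factor - Prim % Prim
a <> Prim - Prim % Prim
a <> a - Prim % Prim
a <> a - a % Prim
a <> a - a % a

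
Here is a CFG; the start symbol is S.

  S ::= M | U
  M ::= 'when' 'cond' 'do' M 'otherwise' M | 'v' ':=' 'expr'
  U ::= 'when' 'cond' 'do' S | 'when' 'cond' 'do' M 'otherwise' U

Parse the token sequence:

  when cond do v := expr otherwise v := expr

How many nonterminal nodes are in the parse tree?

4

[S [M when cond do [M v := expr] otherwise [M v := expr]]]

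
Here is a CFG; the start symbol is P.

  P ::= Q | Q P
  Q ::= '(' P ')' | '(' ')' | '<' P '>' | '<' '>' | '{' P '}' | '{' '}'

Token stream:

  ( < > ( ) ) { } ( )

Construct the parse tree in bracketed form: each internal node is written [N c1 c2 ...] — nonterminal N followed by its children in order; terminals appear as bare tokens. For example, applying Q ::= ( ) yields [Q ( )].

P
Q P
( P ) P
( Q P ) P
( < > P ) P
( < > Q ) P
( < > ( ) ) P
( < > ( ) ) Q P
( < > ( ) ) { } P
( < > ( ) ) { } Q
( < > ( ) ) { } ( )

[P [Q ( [P [Q < >] [P [Q ( )]]] )] [P [Q { }] [P [Q ( )]]]]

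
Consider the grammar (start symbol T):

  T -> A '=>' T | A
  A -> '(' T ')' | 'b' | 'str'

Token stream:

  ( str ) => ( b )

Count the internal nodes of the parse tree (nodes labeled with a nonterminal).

8

[T [A ( [T [A str]] )] => [T [A ( [T [A b]] )]]]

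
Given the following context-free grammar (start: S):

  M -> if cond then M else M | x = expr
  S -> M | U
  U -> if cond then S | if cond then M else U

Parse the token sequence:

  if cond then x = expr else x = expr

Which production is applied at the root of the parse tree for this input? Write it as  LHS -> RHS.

[S [M if cond then [M x = expr] else [M x = expr]]]

S -> M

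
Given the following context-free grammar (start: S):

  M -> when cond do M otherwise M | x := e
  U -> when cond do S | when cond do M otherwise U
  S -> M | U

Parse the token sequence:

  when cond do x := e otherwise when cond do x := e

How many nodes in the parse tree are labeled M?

[S [U when cond do [M x := e] otherwise [U when cond do [S [M x := e]]]]]

2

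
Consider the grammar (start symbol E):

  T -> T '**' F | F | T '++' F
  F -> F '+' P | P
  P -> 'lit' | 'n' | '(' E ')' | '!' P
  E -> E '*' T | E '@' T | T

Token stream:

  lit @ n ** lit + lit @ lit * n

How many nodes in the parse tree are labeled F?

[E [E [E [E [T [F [P lit]]]] @ [T [T [F [P n]]] ** [F [F [P lit]] + [P lit]]]] @ [T [F [P lit]]]] * [T [F [P n]]]]

6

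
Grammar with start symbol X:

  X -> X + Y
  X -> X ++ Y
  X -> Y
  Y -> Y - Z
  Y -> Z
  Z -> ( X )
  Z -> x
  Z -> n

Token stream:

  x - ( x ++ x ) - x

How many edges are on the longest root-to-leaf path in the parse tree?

8

[X [Y [Y [Y [Z x]] - [Z ( [X [X [Y [Z x]]] ++ [Y [Z x]]] )]] - [Z x]]]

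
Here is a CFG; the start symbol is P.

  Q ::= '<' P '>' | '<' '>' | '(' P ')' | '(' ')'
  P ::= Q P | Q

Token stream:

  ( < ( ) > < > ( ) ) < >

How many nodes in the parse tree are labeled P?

[P [Q ( [P [Q < [P [Q ( )]] >] [P [Q < >] [P [Q ( )]]]] )] [P [Q < >]]]

6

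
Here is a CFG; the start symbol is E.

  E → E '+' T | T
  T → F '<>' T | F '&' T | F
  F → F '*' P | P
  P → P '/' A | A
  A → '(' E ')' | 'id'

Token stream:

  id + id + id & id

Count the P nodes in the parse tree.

[E [E [E [T [F [P [A id]]]]] + [T [F [P [A id]]]]] + [T [F [P [A id]]] & [T [F [P [A id]]]]]]

4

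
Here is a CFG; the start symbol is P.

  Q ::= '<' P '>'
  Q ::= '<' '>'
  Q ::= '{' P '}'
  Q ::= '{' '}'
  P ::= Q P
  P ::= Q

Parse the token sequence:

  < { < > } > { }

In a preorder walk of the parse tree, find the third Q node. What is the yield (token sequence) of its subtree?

< >

[P [Q < [P [Q { [P [Q < >]] }]] >] [P [Q { }]]]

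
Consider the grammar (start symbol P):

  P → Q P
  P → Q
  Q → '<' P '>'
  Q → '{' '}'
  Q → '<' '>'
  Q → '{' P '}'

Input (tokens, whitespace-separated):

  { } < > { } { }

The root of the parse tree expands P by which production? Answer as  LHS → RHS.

[P [Q { }] [P [Q < >] [P [Q { }] [P [Q { }]]]]]

P → Q P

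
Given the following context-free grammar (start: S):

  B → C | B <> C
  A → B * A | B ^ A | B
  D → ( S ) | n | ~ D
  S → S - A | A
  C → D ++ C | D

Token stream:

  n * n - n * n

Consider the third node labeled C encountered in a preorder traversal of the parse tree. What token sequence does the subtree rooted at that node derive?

n

[S [S [A [B [C [D n]]] * [A [B [C [D n]]]]]] - [A [B [C [D n]]] * [A [B [C [D n]]]]]]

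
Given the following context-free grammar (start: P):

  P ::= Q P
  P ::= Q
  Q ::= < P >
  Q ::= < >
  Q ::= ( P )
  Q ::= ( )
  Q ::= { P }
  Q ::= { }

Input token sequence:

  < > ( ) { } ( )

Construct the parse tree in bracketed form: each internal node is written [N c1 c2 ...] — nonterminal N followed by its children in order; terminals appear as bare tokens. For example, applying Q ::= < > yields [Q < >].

[P [Q < >] [P [Q ( )] [P [Q { }] [P [Q ( )]]]]]

P
Q P
< > P
< > Q P
< > ( ) P
< > ( ) Q P
< > ( ) { } P
< > ( ) { } Q
< > ( ) { } ( )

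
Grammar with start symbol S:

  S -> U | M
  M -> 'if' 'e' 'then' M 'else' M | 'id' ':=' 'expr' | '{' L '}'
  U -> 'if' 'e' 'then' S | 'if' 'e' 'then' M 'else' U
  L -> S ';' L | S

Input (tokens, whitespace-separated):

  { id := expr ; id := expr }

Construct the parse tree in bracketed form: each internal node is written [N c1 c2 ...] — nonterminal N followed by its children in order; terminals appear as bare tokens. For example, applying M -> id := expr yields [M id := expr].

[S [M { [L [S [M id := expr]] ; [L [S [M id := expr]]]] }]]

S
M
{ L }
{ S ; L }
{ M ; L }
{ id := expr ; L }
{ id := expr ; S }
{ id := expr ; M }
{ id := expr ; id := expr }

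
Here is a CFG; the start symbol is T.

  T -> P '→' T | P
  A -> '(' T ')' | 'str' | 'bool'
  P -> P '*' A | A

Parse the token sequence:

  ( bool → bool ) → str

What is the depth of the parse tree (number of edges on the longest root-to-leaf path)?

[T [P [A ( [T [P [A bool]] → [T [P [A bool]]]] )]] → [T [P [A str]]]]

7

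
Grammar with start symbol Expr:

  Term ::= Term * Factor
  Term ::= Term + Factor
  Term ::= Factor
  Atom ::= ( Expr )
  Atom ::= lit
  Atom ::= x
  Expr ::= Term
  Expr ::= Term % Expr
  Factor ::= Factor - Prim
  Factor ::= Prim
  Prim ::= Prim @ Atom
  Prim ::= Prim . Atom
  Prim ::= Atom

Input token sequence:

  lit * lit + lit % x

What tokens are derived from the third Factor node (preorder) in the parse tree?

[Expr [Term [Term [Term [Factor [Prim [Atom lit]]]] * [Factor [Prim [Atom lit]]]] + [Factor [Prim [Atom lit]]]] % [Expr [Term [Factor [Prim [Atom x]]]]]]

lit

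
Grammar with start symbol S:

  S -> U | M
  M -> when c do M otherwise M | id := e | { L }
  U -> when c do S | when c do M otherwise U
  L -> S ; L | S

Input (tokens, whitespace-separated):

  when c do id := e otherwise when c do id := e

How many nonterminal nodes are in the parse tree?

6

[S [U when c do [M id := e] otherwise [U when c do [S [M id := e]]]]]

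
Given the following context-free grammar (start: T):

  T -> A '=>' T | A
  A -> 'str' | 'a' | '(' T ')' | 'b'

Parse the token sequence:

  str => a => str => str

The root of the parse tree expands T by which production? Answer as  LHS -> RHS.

[T [A str] => [T [A a] => [T [A str] => [T [A str]]]]]

T -> A '=>' T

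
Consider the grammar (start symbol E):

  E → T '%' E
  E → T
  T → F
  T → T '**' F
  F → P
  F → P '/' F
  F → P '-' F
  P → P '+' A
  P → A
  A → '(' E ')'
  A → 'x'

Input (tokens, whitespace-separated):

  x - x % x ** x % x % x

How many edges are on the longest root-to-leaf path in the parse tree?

[E [T [F [P [A x]] - [F [P [A x]]]]] % [E [T [T [F [P [A x]]]] ** [F [P [A x]]]] % [E [T [F [P [A x]]]] % [E [T [F [P [A x]]]]]]]]

8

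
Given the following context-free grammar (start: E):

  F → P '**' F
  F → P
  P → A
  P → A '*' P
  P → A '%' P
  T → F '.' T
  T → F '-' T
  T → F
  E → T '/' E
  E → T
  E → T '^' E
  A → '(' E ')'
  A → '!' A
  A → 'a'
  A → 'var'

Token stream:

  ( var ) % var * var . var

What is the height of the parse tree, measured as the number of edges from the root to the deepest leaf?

10

[E [T [F [P [A ( [E [T [F [P [A var]]]]] )] % [P [A var] * [P [A var]]]]] . [T [F [P [A var]]]]]]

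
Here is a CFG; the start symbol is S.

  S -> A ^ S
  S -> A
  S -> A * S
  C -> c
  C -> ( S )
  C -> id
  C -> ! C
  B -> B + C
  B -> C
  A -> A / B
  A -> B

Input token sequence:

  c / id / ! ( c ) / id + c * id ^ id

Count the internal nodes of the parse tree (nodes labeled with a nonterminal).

28

[S [A [A [A [A [B [C c]]] / [B [C id]]] / [B [C ! [C ( [S [A [B [C c]]]] )]]]] / [B [B [C id]] + [C c]]] * [S [A [B [C id]]] ^ [S [A [B [C id]]]]]]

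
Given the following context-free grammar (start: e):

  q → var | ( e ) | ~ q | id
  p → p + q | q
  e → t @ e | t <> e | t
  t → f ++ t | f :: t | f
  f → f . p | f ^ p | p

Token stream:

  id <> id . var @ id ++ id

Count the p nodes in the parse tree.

[e [t [f [p [q id]]]] <> [e [t [f [f [p [q id]]] . [p [q var]]]] @ [e [t [f [p [q id]]] ++ [t [f [p [q id]]]]]]]]

5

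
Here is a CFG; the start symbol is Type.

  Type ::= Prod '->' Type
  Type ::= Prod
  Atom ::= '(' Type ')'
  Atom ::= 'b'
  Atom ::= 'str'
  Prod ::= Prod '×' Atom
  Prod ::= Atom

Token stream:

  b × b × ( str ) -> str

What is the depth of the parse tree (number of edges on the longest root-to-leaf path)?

6

[Type [Prod [Prod [Prod [Atom b]] × [Atom b]] × [Atom ( [Type [Prod [Atom str]]] )]] -> [Type [Prod [Atom str]]]]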